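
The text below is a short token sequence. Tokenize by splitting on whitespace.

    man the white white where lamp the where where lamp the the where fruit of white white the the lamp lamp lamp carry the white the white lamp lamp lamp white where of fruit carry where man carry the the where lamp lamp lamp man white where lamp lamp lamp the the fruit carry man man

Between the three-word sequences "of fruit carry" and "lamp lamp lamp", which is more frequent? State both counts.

"of fruit carry": 1 occurrence
"lamp lamp lamp": 4 occurrences

"lamp lamp lamp" (4 vs 1)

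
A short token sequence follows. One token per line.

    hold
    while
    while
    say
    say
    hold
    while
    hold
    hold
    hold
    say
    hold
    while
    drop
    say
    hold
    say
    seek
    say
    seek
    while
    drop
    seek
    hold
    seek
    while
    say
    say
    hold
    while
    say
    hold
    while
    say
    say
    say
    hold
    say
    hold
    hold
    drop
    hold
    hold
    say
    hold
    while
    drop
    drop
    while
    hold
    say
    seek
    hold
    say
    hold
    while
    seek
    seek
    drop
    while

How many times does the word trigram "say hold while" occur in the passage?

Scanning the 58 overlapping trigram windows for "say hold while":
  position 5–7: say hold while
  position 11–13: say hold while
  position 28–30: say hold while
  position 31–33: say hold while
  position 44–46: say hold while
  position 54–56: say hold while

6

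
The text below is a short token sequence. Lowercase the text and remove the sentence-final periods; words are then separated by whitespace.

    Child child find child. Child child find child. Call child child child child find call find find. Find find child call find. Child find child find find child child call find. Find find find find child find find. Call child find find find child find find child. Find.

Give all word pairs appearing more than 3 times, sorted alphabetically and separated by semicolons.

child child; child find; find child; find find

Bigram counts meeting the condition (more than 3 times):
  child child: 7
  child find: 9
  find child: 9
  find find: 12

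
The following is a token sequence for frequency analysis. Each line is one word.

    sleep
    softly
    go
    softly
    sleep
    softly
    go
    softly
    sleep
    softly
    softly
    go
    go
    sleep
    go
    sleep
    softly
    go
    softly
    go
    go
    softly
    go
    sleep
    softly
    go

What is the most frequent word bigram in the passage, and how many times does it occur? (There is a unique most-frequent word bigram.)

Bigram frequencies (highest first):
  softly go: 7
  sleep softly: 5
  go softly: 4
  go sleep: 3
  softly sleep: 2
  go go: 2
  … (2 more, each ≤ 1)

"softly go", 7 times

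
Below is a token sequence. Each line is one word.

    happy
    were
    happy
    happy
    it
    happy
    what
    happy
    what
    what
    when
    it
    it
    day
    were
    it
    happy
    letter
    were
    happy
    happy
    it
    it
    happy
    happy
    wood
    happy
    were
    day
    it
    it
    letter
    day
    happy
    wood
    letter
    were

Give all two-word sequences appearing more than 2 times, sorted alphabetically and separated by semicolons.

happy happy; it happy; it it

Bigram counts meeting the condition (more than 2 times):
  happy happy: 3
  it happy: 3
  it it: 3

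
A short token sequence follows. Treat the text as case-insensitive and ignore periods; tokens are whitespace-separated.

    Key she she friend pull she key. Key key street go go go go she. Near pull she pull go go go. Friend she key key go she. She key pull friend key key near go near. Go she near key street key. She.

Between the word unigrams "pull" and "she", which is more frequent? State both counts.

"pull": 4 occurrences
"she": 10 occurrences

"she" (10 vs 4)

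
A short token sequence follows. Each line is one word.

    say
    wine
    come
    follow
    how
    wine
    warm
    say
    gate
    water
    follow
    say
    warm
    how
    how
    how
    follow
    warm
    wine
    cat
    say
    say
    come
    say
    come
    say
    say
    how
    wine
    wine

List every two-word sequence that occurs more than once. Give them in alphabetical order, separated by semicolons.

come say; how how; how wine; say come; say say

Bigram counts meeting the condition (more than once):
  come say: 2
  how how: 2
  how wine: 2
  say come: 2
  say say: 2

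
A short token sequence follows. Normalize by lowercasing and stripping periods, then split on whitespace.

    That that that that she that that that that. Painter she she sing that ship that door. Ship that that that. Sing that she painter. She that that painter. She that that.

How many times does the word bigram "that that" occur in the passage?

Scanning the 31 overlapping bigram windows for "that that":
  position 1–2: that that
  position 2–3: that that
  position 3–4: that that
  position 6–7: that that
  position 7–8: that that
  position 8–9: that that
  position 19–20: that that
  position 20–21: that that
  position 27–28: that that
  position 31–32: that that

10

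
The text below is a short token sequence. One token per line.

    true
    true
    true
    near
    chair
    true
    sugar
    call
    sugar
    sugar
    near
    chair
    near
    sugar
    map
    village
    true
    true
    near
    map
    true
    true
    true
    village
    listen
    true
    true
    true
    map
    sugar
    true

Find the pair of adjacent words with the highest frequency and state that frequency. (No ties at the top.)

"true true", 7 times

Bigram frequencies (highest first):
  true true: 7
  true near: 2
  near chair: 2
  chair true: 1
  true sugar: 1
  sugar call: 1
  … (16 more, each ≤ 1)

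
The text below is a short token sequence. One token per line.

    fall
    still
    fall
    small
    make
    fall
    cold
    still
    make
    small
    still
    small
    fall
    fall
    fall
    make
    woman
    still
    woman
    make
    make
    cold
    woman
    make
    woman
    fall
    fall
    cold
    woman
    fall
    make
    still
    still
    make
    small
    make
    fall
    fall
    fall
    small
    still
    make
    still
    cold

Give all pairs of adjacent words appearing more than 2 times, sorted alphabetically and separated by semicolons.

Bigram counts meeting the condition (more than 2 times):
  fall fall: 5
  still make: 3

fall fall; still make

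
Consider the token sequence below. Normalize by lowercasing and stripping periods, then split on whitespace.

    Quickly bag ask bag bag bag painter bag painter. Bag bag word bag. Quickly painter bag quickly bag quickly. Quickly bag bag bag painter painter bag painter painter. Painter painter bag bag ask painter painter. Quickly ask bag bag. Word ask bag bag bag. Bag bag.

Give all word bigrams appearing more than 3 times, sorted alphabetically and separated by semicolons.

bag bag; bag painter; painter bag; painter painter

Bigram counts meeting the condition (more than 3 times):
  bag bag: 11
  bag painter: 4
  painter bag: 5
  painter painter: 5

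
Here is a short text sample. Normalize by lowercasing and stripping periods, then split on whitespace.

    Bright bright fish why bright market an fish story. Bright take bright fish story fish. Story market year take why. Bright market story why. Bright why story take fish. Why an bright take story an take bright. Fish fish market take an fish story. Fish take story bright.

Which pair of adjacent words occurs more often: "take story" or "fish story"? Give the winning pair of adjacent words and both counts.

"take story": 2 occurrences
"fish story": 4 occurrences

"fish story" (4 vs 2)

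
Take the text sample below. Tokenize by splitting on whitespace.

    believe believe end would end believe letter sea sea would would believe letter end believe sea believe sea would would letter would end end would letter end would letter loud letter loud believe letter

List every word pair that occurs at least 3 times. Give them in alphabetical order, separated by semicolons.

Bigram counts meeting the condition (at least 3 times):
  believe letter: 3
  end would: 3
  would letter: 3

believe letter; end would; would letter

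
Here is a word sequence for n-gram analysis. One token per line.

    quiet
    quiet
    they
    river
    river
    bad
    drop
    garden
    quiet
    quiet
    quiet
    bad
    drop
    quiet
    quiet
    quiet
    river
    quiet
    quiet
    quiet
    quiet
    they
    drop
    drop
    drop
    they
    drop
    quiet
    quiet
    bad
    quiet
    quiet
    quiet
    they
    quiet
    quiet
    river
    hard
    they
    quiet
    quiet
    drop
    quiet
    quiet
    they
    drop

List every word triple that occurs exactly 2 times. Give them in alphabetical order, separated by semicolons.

Trigram counts meeting the condition (exactly 2 times):
  quiet quiet bad: 2
  quiet quiet river: 2
  quiet they drop: 2
  they quiet quiet: 2

quiet quiet bad; quiet quiet river; quiet they drop; they quiet quiet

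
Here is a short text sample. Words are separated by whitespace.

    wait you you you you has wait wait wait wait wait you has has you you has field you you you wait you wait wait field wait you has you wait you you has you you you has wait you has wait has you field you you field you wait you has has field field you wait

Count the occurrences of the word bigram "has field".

Scanning the 56 overlapping bigram windows for "has field":
  position 17–18: has field
  position 53–54: has field

2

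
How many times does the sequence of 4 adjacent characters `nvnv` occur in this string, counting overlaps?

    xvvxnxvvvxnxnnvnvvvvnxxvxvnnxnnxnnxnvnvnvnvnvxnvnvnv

Sliding a length-4 window over the 52 characters (49 positions):
  position 14–17: nvnv
  position 36–39: nvnv
  position 38–41: nvnv
  position 40–43: nvnv
  position 42–45: nvnv
  position 47–50: nvnv
  position 49–52: nvnv

7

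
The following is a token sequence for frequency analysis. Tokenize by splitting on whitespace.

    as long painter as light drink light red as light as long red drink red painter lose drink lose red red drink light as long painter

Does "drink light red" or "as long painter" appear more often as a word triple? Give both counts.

"drink light red": 1 occurrence
"as long painter": 2 occurrences

"as long painter" (2 vs 1)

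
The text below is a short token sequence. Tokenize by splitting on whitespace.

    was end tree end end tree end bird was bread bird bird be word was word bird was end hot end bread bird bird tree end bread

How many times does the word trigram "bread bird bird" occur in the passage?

2

Scanning the 25 overlapping trigram windows for "bread bird bird":
  position 10–12: bread bird bird
  position 22–24: bread bird bird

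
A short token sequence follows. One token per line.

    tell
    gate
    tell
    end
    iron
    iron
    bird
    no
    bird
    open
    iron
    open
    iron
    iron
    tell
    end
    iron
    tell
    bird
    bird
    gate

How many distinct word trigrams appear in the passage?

21 tokens → 19 trigram windows in total.
Repeated trigrams (each contributes count−1 duplicates):
  tell end iron: 2
1 duplicate windows → 19 − 1 = 18 distinct.

18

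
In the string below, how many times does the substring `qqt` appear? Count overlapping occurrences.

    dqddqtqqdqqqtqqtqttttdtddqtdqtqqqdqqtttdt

Sliding a length-3 window over the 41 characters (39 positions):
  position 11–13: qqt
  position 14–16: qqt
  position 35–37: qqt

3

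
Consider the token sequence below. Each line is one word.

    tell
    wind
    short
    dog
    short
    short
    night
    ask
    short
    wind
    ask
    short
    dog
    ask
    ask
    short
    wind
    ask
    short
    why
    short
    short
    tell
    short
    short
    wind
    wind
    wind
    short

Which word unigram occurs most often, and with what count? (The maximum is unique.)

Unigram frequencies (highest first):
  short: 12
  wind: 6
  ask: 5
  tell: 2
  dog: 2
  night: 1
  … (1 more, each ≤ 1)

"short", 12 times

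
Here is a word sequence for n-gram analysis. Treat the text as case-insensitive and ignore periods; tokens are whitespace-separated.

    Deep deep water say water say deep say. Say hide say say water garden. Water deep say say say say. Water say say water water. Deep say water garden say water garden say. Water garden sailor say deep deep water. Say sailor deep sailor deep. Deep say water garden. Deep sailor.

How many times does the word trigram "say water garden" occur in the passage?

Scanning the 49 overlapping trigram windows for "say water garden":
  position 12–14: say water garden
  position 27–29: say water garden
  position 30–32: say water garden
  position 33–35: say water garden
  position 47–49: say water garden

5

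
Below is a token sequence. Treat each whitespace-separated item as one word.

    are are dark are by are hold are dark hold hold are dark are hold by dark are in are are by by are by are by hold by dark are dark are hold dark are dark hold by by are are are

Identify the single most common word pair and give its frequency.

Bigram frequencies (highest first):
  dark are: 6
  are dark: 5
  are are: 4
  are by: 4
  by are: 4
  are hold: 3
  … (10 more, each ≤ 3)

"dark are", 6 times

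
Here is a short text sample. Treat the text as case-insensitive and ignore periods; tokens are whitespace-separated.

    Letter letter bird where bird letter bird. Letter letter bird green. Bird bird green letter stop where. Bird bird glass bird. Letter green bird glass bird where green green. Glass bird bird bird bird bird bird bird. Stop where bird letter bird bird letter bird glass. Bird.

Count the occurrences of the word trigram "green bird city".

0

Scanning the 45 overlapping trigram windows for "green bird city":
  (none found)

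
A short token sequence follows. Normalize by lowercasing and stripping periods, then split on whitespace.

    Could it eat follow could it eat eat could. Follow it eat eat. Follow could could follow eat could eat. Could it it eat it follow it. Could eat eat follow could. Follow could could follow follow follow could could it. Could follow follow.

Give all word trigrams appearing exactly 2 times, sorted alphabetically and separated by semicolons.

could could follow; could follow follow; could it eat; eat eat follow; it eat eat

Trigram counts meeting the condition (exactly 2 times):
  could could follow: 2
  could follow follow: 2
  could it eat: 2
  eat eat follow: 2
  it eat eat: 2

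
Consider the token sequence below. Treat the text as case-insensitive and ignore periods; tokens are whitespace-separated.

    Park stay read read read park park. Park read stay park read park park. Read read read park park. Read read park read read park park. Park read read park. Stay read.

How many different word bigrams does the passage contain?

32 tokens → 31 bigram windows in total.
Repeated bigrams (each contributes count−1 duplicates):
  read read: 7
  park park: 6
  park read: 6
  read park: 6
  park stay: 2
  stay read: 2
23 duplicate windows → 31 − 23 = 8 distinct.

8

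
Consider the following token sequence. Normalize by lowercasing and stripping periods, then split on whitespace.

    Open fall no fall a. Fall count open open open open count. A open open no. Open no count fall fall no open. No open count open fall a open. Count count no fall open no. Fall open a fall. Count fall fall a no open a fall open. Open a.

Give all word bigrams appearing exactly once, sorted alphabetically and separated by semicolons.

Bigram counts meeting the condition (exactly once):
  a no: 1
  count a: 1
  count count: 1
  count no: 1
  no count: 1

a no; count a; count count; count no; no count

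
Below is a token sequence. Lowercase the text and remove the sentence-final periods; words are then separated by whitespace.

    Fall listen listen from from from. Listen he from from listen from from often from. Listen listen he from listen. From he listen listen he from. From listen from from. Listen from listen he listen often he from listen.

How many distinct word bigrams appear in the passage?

13

39 tokens → 38 bigram windows in total.
Repeated bigrams (each contributes count−1 duplicates):
  from listen: 8
  from from: 6
  listen from: 5
  he from: 4
  listen he: 4
  listen listen: 3
  he listen: 2
25 duplicate windows → 38 − 25 = 13 distinct.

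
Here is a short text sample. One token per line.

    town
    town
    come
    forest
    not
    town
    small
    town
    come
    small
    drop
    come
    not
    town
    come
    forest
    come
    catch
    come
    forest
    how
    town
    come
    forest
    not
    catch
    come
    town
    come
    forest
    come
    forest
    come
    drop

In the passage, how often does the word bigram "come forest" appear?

Scanning the 33 overlapping bigram windows for "come forest":
  position 3–4: come forest
  position 15–16: come forest
  position 19–20: come forest
  position 23–24: come forest
  position 29–30: come forest
  position 31–32: come forest

6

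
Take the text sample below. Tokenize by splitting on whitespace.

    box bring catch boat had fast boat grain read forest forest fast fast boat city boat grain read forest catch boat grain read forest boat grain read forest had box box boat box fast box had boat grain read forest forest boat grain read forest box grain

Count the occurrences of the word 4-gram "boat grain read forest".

6

Scanning the 44 overlapping 4-gram windows for "boat grain read forest":
  position 7–10: boat grain read forest
  position 16–19: boat grain read forest
  position 21–24: boat grain read forest
  position 25–28: boat grain read forest
  position 37–40: boat grain read forest
  position 42–45: boat grain read forest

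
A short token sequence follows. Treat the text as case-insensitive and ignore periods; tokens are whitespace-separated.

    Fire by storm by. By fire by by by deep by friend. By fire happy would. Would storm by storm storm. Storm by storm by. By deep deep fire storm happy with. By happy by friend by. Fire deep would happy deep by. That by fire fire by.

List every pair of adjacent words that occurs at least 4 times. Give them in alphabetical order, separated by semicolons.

by by; by fire; storm by

Bigram counts meeting the condition (at least 4 times):
  by by: 4
  by fire: 4
  storm by: 4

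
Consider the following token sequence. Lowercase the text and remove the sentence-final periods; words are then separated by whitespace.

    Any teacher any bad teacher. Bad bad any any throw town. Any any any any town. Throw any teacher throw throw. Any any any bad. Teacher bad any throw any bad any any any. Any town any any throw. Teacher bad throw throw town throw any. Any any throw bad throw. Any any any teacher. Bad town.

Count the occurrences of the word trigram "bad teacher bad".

Scanning the 55 overlapping trigram windows for "bad teacher bad":
  position 4–6: bad teacher bad
  position 25–27: bad teacher bad

2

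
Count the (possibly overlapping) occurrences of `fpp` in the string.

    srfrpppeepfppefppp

2

Sliding a length-3 window over the 18 characters (16 positions):
  position 11–13: fpp
  position 15–17: fpp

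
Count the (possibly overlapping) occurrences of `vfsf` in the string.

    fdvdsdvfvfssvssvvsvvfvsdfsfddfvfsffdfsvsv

Sliding a length-4 window over the 41 characters (38 positions):
  position 31–34: vfsf

1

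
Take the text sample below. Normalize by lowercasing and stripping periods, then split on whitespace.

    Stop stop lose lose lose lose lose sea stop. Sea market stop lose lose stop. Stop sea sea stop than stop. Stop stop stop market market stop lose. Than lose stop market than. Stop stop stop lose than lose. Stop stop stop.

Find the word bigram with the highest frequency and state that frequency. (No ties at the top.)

Bigram frequencies (highest first):
  stop stop: 9
  lose lose: 5
  stop lose: 4
  lose stop: 3
  sea stop: 2
  stop sea: 2
  … (11 more, each ≤ 2)

"stop stop", 9 times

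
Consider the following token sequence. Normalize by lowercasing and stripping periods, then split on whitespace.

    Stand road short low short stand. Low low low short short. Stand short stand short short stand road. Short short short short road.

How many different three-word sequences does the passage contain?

17

23 tokens → 21 trigram windows in total.
Repeated trigrams (each contributes count−1 duplicates):
  short short short: 2
  short short stand: 2
  short stand short: 2
  stand road short: 2
4 duplicate windows → 21 − 4 = 17 distinct.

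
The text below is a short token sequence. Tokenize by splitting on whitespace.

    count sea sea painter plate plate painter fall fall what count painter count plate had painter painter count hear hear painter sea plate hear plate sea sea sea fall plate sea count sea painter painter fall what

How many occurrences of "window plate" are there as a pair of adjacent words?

0

Scanning the 36 overlapping bigram windows for "window plate":
  (none found)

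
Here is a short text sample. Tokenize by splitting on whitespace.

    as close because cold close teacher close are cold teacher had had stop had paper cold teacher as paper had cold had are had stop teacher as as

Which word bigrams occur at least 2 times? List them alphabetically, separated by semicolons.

cold teacher; had stop; teacher as

Bigram counts meeting the condition (at least 2 times):
  cold teacher: 2
  had stop: 2
  teacher as: 2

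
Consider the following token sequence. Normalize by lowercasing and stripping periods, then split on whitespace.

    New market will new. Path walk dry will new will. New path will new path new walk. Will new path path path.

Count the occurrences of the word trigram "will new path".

4

Scanning the 20 overlapping trigram windows for "will new path":
  position 3–5: will new path
  position 10–12: will new path
  position 13–15: will new path
  position 18–20: will new path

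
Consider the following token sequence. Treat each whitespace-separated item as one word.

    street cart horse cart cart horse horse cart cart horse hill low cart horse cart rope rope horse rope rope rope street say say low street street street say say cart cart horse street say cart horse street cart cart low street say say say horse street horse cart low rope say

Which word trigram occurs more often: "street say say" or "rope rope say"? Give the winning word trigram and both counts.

"street say say" (3 vs 0)

"street say say": 3 occurrences
"rope rope say": 0 occurrences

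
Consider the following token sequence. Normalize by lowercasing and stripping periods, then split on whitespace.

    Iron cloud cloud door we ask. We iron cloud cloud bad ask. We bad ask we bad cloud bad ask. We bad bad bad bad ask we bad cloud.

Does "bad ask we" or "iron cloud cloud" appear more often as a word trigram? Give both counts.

"bad ask we": 4 occurrences
"iron cloud cloud": 2 occurrences

"bad ask we" (4 vs 2)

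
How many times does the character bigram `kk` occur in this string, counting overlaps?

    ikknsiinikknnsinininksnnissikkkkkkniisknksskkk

9

Sliding a length-2 window over the 46 characters (45 positions):
  position 2–3: kk
  position 10–11: kk
  position 29–30: kk
  position 30–31: kk
  position 31–32: kk
  position 32–33: kk
  position 33–34: kk
  position 44–45: kk
  position 45–46: kk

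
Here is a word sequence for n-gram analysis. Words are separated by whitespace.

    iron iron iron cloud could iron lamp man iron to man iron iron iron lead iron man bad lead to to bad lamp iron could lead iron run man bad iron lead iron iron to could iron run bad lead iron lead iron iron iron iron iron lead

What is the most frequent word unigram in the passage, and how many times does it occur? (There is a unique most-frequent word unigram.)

"iron", 21 times

Unigram frequencies (highest first):
  iron: 21
  lead: 7
  man: 4
  to: 4
  bad: 4
  could: 3
  … (3 more, each ≤ 2)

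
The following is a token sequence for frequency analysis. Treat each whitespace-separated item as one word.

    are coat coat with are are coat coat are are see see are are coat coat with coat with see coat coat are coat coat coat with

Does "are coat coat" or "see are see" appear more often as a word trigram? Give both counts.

"are coat coat" (4 vs 0)

"are coat coat": 4 occurrences
"see are see": 0 occurrences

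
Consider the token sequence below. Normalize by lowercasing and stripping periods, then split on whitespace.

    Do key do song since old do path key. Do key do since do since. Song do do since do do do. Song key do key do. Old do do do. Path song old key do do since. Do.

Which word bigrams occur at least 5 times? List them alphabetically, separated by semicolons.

do do; key do

Bigram counts meeting the condition (at least 5 times):
  do do: 6
  key do: 6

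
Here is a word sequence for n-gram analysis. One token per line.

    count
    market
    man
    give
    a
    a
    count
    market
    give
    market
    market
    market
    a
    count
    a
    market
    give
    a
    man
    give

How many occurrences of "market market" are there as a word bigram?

Scanning the 19 overlapping bigram windows for "market market":
  position 10–11: market market
  position 11–12: market market

2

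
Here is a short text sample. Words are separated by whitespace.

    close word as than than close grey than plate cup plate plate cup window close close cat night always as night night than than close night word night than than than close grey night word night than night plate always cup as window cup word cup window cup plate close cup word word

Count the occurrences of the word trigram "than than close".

Scanning the 51 overlapping trigram windows for "than than close":
  position 4–6: than than close
  position 23–25: than than close
  position 30–32: than than close

3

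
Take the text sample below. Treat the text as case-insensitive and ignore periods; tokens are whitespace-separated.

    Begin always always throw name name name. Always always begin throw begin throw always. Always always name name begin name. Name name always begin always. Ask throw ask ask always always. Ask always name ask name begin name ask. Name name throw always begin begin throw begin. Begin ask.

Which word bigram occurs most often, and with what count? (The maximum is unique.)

Bigram frequencies (highest first):
  name name: 6
  always always: 5
  always begin: 3
  begin throw: 3
  begin always: 2
  name always: 2
  … (17 more, each ≤ 2)

"name name", 6 times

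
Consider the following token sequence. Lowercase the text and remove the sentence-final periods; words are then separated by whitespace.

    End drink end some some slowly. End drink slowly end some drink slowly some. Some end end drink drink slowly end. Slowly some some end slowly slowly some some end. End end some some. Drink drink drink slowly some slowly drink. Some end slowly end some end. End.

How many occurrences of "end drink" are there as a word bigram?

Scanning the 47 overlapping bigram windows for "end drink":
  position 1–2: end drink
  position 7–8: end drink
  position 17–18: end drink

3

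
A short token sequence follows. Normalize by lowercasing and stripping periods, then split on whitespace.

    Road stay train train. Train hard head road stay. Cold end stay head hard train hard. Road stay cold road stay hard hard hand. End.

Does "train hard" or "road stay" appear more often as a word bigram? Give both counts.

"road stay" (4 vs 2)

"train hard": 2 occurrences
"road stay": 4 occurrences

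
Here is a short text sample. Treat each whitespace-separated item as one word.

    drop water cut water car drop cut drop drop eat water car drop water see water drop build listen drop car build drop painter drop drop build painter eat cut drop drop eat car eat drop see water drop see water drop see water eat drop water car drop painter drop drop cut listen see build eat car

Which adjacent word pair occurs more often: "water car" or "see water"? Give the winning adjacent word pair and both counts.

"water car": 3 occurrences
"see water": 4 occurrences

"see water" (4 vs 3)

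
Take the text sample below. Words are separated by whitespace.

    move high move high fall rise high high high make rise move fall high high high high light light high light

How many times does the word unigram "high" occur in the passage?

Scanning the 21 tokens for "high":
  position 2: high
  position 4: high
  position 7: high
  position 8: high
  position 9: high
  position 14: high
  position 15: high
  position 16: high
  position 17: high
  position 20: high

10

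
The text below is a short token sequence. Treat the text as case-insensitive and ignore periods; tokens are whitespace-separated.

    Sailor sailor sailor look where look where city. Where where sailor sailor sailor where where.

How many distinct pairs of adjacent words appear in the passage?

15 tokens → 14 bigram windows in total.
Repeated bigrams (each contributes count−1 duplicates):
  sailor sailor: 4
  look where: 2
  where where: 2
5 duplicate windows → 14 − 5 = 9 distinct.

9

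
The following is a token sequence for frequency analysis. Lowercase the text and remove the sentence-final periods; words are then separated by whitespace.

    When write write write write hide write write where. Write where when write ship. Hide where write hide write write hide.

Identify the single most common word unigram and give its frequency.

Unigram frequencies (highest first):
  write: 11
  hide: 4
  where: 3
  when: 2
  ship: 1

"write", 11 times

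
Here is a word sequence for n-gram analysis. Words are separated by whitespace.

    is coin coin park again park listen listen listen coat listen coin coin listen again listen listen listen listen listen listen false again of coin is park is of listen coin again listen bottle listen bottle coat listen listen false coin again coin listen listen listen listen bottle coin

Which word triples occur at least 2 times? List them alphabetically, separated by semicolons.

listen listen false; listen listen listen

Trigram counts meeting the condition (at least 2 times):
  listen listen false: 2
  listen listen listen: 7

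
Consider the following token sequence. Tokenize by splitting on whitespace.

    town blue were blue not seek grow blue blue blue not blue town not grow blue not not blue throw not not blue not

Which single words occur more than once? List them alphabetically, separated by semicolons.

Unigram counts meeting the condition (more than once):
  blue: 9
  grow: 2
  not: 8
  town: 2

blue; grow; not; town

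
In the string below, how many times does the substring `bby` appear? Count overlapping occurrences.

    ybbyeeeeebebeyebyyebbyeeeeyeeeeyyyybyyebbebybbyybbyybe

4

Sliding a length-3 window over the 54 characters (52 positions):
  position 2–4: bby
  position 20–22: bby
  position 45–47: bby
  position 49–51: bby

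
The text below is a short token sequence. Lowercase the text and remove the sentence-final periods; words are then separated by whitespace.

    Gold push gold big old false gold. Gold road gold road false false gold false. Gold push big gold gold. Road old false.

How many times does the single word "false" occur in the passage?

5

Scanning the 23 tokens for "false":
  position 6: false
  position 12: false
  position 13: false
  position 15: false
  position 23: false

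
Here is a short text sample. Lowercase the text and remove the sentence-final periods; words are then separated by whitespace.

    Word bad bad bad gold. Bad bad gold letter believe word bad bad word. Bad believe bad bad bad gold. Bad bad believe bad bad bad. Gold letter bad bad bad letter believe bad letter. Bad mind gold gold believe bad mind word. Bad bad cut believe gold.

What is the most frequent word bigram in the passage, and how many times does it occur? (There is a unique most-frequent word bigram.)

Bigram frequencies (highest first):
  bad bad: 12
  word bad: 4
  bad gold: 4
  believe bad: 4
  gold bad: 2
  gold letter: 2
  … (14 more, each ≤ 2)

"bad bad", 12 times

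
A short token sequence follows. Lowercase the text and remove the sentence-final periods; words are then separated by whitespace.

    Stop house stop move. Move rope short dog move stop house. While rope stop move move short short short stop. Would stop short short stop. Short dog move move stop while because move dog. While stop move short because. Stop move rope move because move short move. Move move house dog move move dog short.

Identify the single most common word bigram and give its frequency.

"move move", 6 times

Bigram frequencies (highest first):
  move move: 6
  stop move: 4
  dog move: 3
  move short: 3
  short short: 3
  stop house: 2
  … (26 more, each ≤ 2)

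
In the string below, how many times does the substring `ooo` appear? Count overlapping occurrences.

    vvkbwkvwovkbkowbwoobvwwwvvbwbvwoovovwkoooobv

2

Sliding a length-3 window over the 44 characters (42 positions):
  position 39–41: ooo
  position 40–42: ooo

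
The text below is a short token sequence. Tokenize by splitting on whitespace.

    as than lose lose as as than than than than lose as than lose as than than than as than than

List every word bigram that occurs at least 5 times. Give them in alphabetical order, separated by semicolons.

as than; than than

Bigram counts meeting the condition (at least 5 times):
  as than: 5
  than than: 6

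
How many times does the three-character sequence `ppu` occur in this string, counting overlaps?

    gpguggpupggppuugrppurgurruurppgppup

Sliding a length-3 window over the 35 characters (33 positions):
  position 12–14: ppu
  position 18–20: ppu
  position 32–34: ppu

3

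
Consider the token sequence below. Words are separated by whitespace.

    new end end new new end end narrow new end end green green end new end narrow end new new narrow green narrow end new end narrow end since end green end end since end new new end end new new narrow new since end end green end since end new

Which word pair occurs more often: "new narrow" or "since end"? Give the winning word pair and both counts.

"new narrow": 2 occurrences
"since end": 4 occurrences

"since end" (4 vs 2)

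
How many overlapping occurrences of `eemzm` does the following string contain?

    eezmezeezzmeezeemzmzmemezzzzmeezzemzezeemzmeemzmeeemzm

4

Sliding a length-5 window over the 54 characters (50 positions):
  position 15–19: eemzm
  position 39–43: eemzm
  position 44–48: eemzm
  position 50–54: eemzm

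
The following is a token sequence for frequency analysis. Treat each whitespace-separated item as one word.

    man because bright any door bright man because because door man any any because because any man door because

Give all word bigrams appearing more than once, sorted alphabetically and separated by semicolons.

Bigram counts meeting the condition (more than once):
  because because: 2
  man because: 2

because because; man because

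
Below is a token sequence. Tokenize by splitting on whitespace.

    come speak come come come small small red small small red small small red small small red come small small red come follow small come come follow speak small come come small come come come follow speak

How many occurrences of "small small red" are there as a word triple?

5

Scanning the 35 overlapping trigram windows for "small small red":
  position 6–8: small small red
  position 9–11: small small red
  position 12–14: small small red
  position 15–17: small small red
  position 19–21: small small red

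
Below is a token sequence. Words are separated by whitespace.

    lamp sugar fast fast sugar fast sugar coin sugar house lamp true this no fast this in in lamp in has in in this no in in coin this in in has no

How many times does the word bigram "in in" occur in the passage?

Scanning the 32 overlapping bigram windows for "in in":
  position 17–18: in in
  position 22–23: in in
  position 26–27: in in
  position 30–31: in in

4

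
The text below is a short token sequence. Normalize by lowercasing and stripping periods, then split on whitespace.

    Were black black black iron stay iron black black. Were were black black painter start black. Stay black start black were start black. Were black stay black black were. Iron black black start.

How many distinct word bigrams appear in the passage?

33 tokens → 32 bigram windows in total.
Repeated bigrams (each contributes count−1 duplicates):
  black black: 6
  black were: 4
  start black: 3
  were black: 3
  black start: 2
  black stay: 2
  iron black: 2
  stay black: 2
16 duplicate windows → 32 − 16 = 16 distinct.

16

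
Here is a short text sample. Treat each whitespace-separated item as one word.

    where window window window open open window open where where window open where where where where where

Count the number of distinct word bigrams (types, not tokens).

7

17 tokens → 16 bigram windows in total.
Repeated bigrams (each contributes count−1 duplicates):
  where where: 5
  window open: 3
  open where: 2
  where window: 2
  window window: 2
9 duplicate windows → 16 − 9 = 7 distinct.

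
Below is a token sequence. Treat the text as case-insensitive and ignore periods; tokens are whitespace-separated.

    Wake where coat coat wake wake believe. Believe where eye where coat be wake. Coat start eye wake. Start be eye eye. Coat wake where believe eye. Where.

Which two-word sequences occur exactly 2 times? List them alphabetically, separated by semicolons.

Bigram counts meeting the condition (exactly 2 times):
  coat wake: 2
  eye where: 2
  wake where: 2
  where coat: 2

coat wake; eye where; wake where; where coat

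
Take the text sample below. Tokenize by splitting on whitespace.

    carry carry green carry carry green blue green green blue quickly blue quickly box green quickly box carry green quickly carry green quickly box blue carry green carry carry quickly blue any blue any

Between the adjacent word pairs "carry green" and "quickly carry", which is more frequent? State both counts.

"carry green": 5 occurrences
"quickly carry": 1 occurrence

"carry green" (5 vs 1)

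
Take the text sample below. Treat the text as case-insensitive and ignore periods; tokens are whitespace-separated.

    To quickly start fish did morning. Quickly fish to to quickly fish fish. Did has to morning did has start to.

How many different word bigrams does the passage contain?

16

21 tokens → 20 bigram windows in total.
Repeated bigrams (each contributes count−1 duplicates):
  did has: 2
  fish did: 2
  quickly fish: 2
  to quickly: 2
4 duplicate windows → 20 − 4 = 16 distinct.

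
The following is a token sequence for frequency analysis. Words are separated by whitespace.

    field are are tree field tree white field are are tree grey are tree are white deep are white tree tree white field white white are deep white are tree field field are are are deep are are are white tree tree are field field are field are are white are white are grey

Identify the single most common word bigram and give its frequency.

"are are", 7 times

Bigram frequencies (highest first):
  are are: 7
  field are: 5
  are white: 5
  are tree: 4
  white are: 4
  tree field: 2
  … (17 more, each ≤ 2)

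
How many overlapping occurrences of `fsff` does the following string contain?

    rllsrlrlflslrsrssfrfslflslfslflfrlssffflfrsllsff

Sliding a length-4 window over the 48 characters (45 positions):
  (no match at any position)

0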